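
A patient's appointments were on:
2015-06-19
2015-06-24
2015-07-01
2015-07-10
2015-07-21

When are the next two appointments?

2015-08-03, 2015-08-18

Gaps: 5, 7, 9, 11 days — each gap is 2 larger than the previous one.
Next gap: 13 days. 2015-07-21 + 13 days = 2015-08-03.
Next gap: 15 days. 2015-08-03 + 15 days = 2015-08-18.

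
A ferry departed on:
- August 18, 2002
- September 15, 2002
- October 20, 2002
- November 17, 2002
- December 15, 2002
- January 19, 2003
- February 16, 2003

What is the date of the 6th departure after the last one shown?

These are Sundays at 28- or 35-day spacing (28, 35, 28, 28, 35, 28).
The pattern: 3rd Sunday of the month.
March 2003 — 3rd Sunday is March 16, 2003.
3rd Sunday of April 2003: April 20, 2003.
3rd Sunday of May 2003: May 18, 2003.
June 2003 — 3rd Sunday is June 15, 2003.
3rd Sunday of July 2003: July 20, 2003.
August 2003 — 3rd Sunday is August 17, 2003.

August 17, 2003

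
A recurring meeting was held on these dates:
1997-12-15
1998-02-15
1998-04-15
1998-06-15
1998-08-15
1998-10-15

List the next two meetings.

1998-12-15, 1999-02-15

Each date is the 15th; the gaps (62, 59, 61, 61, 61) track the month lengths.
The rule is the 15th of every 2 months.
Next: December 1998 → 1998-12-15.
February 1999: 1999-02-15.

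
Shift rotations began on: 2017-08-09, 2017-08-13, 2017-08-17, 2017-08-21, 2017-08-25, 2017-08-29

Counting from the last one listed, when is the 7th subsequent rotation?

2017-09-26

Every event comes 4 days after the last (4, 4, 4, 4, 4).
2017-08-29 + 4 days = 2017-09-02.
2017-09-02 + 4 days = 2017-09-06.
2017-09-06 + 4 days = 2017-09-10.
2017-09-10 + 4 days = 2017-09-14.
2017-09-14 + 4 days = 2017-09-18.
2017-09-18 + 4 days = 2017-09-22.
2017-09-22 + 4 days = 2017-09-26.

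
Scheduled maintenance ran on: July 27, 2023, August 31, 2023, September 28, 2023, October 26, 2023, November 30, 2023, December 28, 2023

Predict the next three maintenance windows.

January 25, 2024; February 29, 2024; March 28, 2024

All Thursdays; the gaps (35, 28, 28, 35, 28) vary with month length.
This is the last Thursday of each month.
January 2024 ends with Thursday January 25, 2024.
February 2024 ends with Thursday February 29, 2024.
Last Thursday of March 2024: March 28, 2024.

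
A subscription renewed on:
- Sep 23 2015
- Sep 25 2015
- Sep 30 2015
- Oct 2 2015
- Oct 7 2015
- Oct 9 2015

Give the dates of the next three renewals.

Oct 14 2015, Oct 16 2015, Oct 21 2015

Gaps: 2, 5, 2, 5, 2 days — not constant, but cyclic with period 2.
The events fall on every Wednesday and Friday.
Next Wednesday: Oct 14 2015.
The following Friday is Oct 16 2015.
The following Wednesday is Oct 21 2015.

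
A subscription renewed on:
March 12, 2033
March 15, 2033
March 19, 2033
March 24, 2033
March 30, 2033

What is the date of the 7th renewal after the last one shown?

Gaps: 3, 4, 5, 6 days — each gap is 1 larger than the previous one.
Next gap: 7 days. March 30, 2033 + 7 days = April 6, 2033.
Next gap: 8 days. April 6, 2033 + 8 days = April 14, 2033.
Next gap: 9 days. April 14, 2033 + 9 days = April 23, 2033.
Next gap: 10 days. April 23, 2033 + 10 days = May 3, 2033.
Next gap: 11 days. May 3, 2033 + 11 days = May 14, 2033.
Next gap: 12 days. May 14, 2033 + 12 days = May 26, 2033.
Next gap: 13 days. May 26, 2033 + 13 days = June 8, 2033.

June 8, 2033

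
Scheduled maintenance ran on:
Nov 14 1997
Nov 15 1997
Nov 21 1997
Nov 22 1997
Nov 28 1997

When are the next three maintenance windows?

Nov 29 1997, Dec 5 1997, Dec 6 1997

Gaps: 1, 6, 1, 6 days — not constant, but cyclic with period 2.
The events fall on every Friday and Saturday.
Next Saturday: Nov 29 1997.
The following Friday is Dec 5 1997.
The following Saturday is Dec 6 1997.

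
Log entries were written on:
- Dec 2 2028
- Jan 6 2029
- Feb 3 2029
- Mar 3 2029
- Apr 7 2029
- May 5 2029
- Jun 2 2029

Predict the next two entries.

Jul 7 2029, Aug 4 2029

Gaps: 35, 28, 28, 35, 28, 28 days — a mix of 28 and 35. Every date is a Saturday.
Each is the 1st Saturday of its month.
July 2029 — 1st Saturday is Jul 7 2029.
1st Saturday of August 2029: Aug 4 2029.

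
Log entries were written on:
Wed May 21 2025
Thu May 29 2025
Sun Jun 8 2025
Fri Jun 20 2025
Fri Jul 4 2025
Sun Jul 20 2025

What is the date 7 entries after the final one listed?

Gaps: 8, 10, 12, 14, 16 days — each gap is 2 larger than the previous one.
Next gap: 18 days. Sun Jul 20 2025 + 18 days = Thu Aug 7 2025.
Next gap: 20 days. Thu Aug 7 2025 + 20 days = Wed Aug 27 2025.
Next gap: 22 days. Wed Aug 27 2025 + 22 days = Thu Sep 18 2025.
Next gap: 24 days. Thu Sep 18 2025 + 24 days = Sun Oct 12 2025.
Next gap: 26 days. Sun Oct 12 2025 + 26 days = Fri Nov 7 2025.
Next gap: 28 days. Fri Nov 7 2025 + 28 days = Fri Dec 5 2025.
Next gap: 30 days. Fri Dec 5 2025 + 30 days = Sun Jan 4 2026.

Sun Jan 4 2026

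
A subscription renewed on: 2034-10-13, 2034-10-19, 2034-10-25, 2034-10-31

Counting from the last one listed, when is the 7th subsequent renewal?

2034-12-12

The spacing is 6, 6, 6 days — always 6 days.
2034-10-31 + 6 days = 2034-11-06.
2034-11-06 + 6 days = 2034-11-12.
2034-11-12 + 6 days = 2034-11-18.
2034-11-18 + 6 days = 2034-11-24.
2034-11-24 + 6 days = 2034-11-30.
2034-11-30 + 6 days = 2034-12-06.
2034-12-06 + 6 days = 2034-12-12.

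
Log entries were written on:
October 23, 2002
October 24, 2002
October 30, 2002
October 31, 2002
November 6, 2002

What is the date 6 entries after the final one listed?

November 27, 2002

The gap pattern 1, 6, 1, 6 repeats every 2 events.
These are the Wednesdays and Thursdays of each week.
The following Thursday is November 7, 2002.
The following Wednesday is November 13, 2002.
The following Thursday is November 14, 2002.
Next Wednesday: November 20, 2002.
Next Thursday: November 21, 2002.
The following Wednesday is November 27, 2002.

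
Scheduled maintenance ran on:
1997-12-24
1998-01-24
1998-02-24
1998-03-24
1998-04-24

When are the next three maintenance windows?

The day-of-month is always 24 (31, 31, 28, 31 days between events).
So this recurs on the 24th of each month.
Next: May 1998 → 1998-05-24.
June 1998: 1998-06-24.
Next: July 1998 → 1998-07-24.

1998-05-24, 1998-06-24, 1998-07-24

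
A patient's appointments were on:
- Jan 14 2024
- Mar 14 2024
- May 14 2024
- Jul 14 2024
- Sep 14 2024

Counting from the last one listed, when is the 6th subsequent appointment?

Sep 14 2025

Each date is the 14th; the gaps (60, 61, 61, 62) track the month lengths.
The rule is the 14th of every 2 months.
Next: November 2024 → Nov 14 2024.
Next: January 2025 → Jan 14 2025.
Next: March 2025 → Mar 14 2025.
Next: May 2025 → May 14 2025.
Next: July 2025 → Jul 14 2025.
Next: September 2025 → Sep 14 2025.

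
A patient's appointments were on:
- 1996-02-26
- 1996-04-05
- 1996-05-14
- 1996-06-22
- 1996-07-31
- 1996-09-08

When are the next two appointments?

Gaps between consecutive events: 39, 39, 39, 39, 39 days — a constant 39-day interval.
1996-09-08 + 39 days = 1996-10-17.
1996-10-17 + 39 days = 1996-11-25.

1996-10-17, 1996-11-25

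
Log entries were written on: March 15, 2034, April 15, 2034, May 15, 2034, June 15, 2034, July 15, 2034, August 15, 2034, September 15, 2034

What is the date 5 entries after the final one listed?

February 15, 2035

Each date is the 15th; the gaps (31, 30, 31, 30, 31, 31) track the month lengths.
The rule is the 15th of each month.
Next: October 2034 → October 15, 2034.
Next: November 2034 → November 15, 2034.
December 2034: December 15, 2034.
Next: January 2035 → January 15, 2035.
February 2035: February 15, 2035.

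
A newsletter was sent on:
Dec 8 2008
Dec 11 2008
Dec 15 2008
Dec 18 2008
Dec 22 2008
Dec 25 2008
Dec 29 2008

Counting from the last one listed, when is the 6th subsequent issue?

Jan 19 2009

Every event lands on a Monday or Thursday (gaps cycle 3, 4, 3, 4, 3, 4).
So the schedule is: every Monday and Thursday.
The following Thursday is Jan 1 2009.
Next Monday: Jan 5 2009.
The following Thursday is Jan 8 2009.
The following Monday is Jan 12 2009.
Next Thursday: Jan 15 2009.
Next Monday: Jan 19 2009.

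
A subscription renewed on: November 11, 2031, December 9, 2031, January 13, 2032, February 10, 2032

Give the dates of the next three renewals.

March 9, 2032; April 13, 2032; May 11, 2032

Gaps: 28, 35, 28 days — a mix of 28 and 35. Every date is a Tuesday.
Each is the 2nd Tuesday of its month.
March 2032 — 2nd Tuesday is March 9, 2032.
April 2032 — 2nd Tuesday is April 13, 2032.
2nd Tuesday of May 2032: May 11, 2032.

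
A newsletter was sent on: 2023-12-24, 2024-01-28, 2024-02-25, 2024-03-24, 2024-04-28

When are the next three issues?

2024-05-26, 2024-06-23, 2024-07-28

All dates are Sundays, 35, 28, 28, 35 days apart.
Specifically, the 4th Sunday of each month.
4th Sunday of May 2024: 2024-05-26.
June 2024 — 4th Sunday is 2024-06-23.
July 2024 — 4th Sunday is 2024-07-28.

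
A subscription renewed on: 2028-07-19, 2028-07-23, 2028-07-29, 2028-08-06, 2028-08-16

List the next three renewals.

The spacing grows by 2 each time: 4, 6, 8, 10 days.
Next gap: 12 days. 2028-08-16 + 12 days = 2028-08-28.
Next gap: 14 days. 2028-08-28 + 14 days = 2028-09-11.
Next gap: 16 days. 2028-09-11 + 16 days = 2028-09-27.

2028-08-28, 2028-09-11, 2028-09-27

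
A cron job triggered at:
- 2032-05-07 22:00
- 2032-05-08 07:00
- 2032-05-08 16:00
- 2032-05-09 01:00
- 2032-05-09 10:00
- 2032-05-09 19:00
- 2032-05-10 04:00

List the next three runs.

The interval is a steady 9 hours (9, 9, 9, 9, 9, 9).
2032-05-10 04:00 + 9 h = 2032-05-10 13:00.
2032-05-10 13:00 + 9 h = 2032-05-10 22:00.
2032-05-10 22:00 + 9 h = 2032-05-11 07:00.

2032-05-10 13:00, 2032-05-10 22:00, 2032-05-11 07:00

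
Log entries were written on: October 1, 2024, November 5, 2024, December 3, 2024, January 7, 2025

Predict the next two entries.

These are Tuesdays at 28- or 35-day spacing (35, 28, 35).
The pattern: 1st Tuesday of the month.
February 2025 — 1st Tuesday is February 4, 2025.
1st Tuesday of March 2025: March 4, 2025.

February 4, 2025; March 4, 2025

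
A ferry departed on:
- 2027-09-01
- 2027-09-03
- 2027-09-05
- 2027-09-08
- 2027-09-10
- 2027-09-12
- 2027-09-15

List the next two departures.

2027-09-17, 2027-09-19

The gap pattern 2, 2, 3, 2, 2, 3 repeats every 3 events.
These are the Wednesdays, Fridays and Sundays of each week.
The following Friday is 2027-09-17.
Next Sunday: 2027-09-19.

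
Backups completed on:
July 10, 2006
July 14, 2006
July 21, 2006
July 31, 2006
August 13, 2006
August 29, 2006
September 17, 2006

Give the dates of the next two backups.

The spacing grows by 3 each time: 4, 7, 10, 13, 16, 19 days.
Next gap: 22 days. September 17, 2006 + 22 days = October 9, 2006.
Next gap: 25 days. October 9, 2006 + 25 days = November 3, 2006.

October 9, 2006; November 3, 2006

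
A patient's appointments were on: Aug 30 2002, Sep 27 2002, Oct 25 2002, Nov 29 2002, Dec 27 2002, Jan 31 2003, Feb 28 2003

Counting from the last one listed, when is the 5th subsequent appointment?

All Fridays; the gaps (28, 28, 35, 28, 35, 28) vary with month length.
This is the last Friday of each month.
Last Friday of March 2003: Mar 28 2003.
April 2003 ends with Friday Apr 25 2003.
Last Friday of May 2003: May 30 2003.
Last Friday of June 2003: Jun 27 2003.
July 2003 ends with Friday Jul 25 2003.

Jul 25 2003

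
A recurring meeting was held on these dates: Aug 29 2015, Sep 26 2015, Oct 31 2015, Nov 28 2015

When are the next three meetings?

Dec 26 2015, Jan 30 2016, Feb 27 2016

All Saturdays; the gaps (28, 35, 28) vary with month length.
This is the last Saturday of each month.
Last Saturday of December 2015: Dec 26 2015.
January 2016 ends with Saturday Jan 30 2016.
Last Saturday of February 2016: Feb 27 2016.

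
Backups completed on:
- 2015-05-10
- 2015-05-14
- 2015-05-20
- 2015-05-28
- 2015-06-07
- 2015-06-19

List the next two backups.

2015-07-03, 2015-07-19

Intervals are 4, 6, 8, 10, 12 days — an arithmetic progression with common difference 2.
Next gap: 14 days. 2015-06-19 + 14 days = 2015-07-03.
Next gap: 16 days. 2015-07-03 + 16 days = 2015-07-19.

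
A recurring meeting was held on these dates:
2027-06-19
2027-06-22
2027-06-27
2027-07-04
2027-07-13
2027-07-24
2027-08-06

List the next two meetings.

2027-08-21, 2027-09-07

Gaps: 3, 5, 7, 9, 11, 13 days — each gap is 2 larger than the previous one.
Next gap: 15 days. 2027-08-06 + 15 days = 2027-08-21.
Next gap: 17 days. 2027-08-21 + 17 days = 2027-09-07.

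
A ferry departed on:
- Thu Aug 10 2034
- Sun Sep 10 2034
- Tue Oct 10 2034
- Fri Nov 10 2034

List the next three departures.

Each date is the 10th; the gaps (31, 30, 31) track the month lengths.
The rule is the 10th of each month.
Next: December 2034 → Sun Dec 10 2034.
Next: January 2035 → Wed Jan 10 2035.
February 2035: Sat Feb 10 2035.

Sun Dec 10 2034, Wed Jan 10 2035, Sat Feb 10 2035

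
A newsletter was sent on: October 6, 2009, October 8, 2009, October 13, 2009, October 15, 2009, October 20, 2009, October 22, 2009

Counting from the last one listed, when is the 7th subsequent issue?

November 17, 2009

Gaps: 2, 5, 2, 5, 2 days — not constant, but cyclic with period 2.
The events fall on every Tuesday and Thursday.
Next Tuesday: October 27, 2009.
The following Thursday is October 29, 2009.
Next Tuesday: November 3, 2009.
Next Thursday: November 5, 2009.
The following Tuesday is November 10, 2009.
Next Thursday: November 12, 2009.
Next Tuesday: November 17, 2009.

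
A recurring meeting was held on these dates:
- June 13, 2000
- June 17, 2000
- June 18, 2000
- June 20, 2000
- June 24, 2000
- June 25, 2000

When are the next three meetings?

Every event lands on a Tuesday or Saturday or Sunday (gaps cycle 4, 1, 2, 4, 1).
So the schedule is: every Tuesday, Saturday and Sunday.
Next Tuesday: June 27, 2000.
Next Saturday: July 1, 2000.
Next Sunday: July 2, 2000.

June 27, 2000; July 1, 2000; July 2, 2000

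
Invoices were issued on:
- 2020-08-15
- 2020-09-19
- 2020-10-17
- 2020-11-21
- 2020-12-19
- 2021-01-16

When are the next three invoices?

2021-02-20, 2021-03-20, 2021-04-17

Gaps: 35, 28, 35, 28, 28 days — a mix of 28 and 35. Every date is a Saturday.
Each is the 3rd Saturday of its month.
3rd Saturday of February 2021: 2021-02-20.
March 2021 — 3rd Saturday is 2021-03-20.
April 2021 — 3rd Saturday is 2021-04-17.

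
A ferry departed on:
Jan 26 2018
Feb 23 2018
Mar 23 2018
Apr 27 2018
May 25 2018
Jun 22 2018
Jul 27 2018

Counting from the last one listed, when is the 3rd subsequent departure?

Oct 26 2018

Gaps: 28, 28, 35, 28, 28, 35 days — a mix of 28 and 35. Every date is a Friday.
Each is the 4th Friday of its month.
4th Friday of August 2018: Aug 24 2018.
September 2018 — 4th Friday is Sep 28 2018.
4th Friday of October 2018: Oct 26 2018.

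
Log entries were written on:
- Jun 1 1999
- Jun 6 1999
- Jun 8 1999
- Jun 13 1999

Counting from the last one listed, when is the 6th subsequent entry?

The gap pattern 5, 2, 5 repeats every 2 events.
These are the Tuesdays and Sundays of each week.
Next Tuesday: Jun 15 1999.
Next Sunday: Jun 20 1999.
The following Tuesday is Jun 22 1999.
The following Sunday is Jun 27 1999.
The following Tuesday is Jun 29 1999.
Next Sunday: Jul 4 1999.

Jul 4 1999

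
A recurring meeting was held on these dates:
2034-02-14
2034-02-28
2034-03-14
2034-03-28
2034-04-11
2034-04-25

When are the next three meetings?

2034-05-09, 2034-05-23, 2034-06-06

Gaps between consecutive events: 14, 14, 14, 14, 14 days — a constant 14-day interval.
2034-04-25 + 14 days = 2034-05-09.
2034-05-09 + 14 days = 2034-05-23.
2034-05-23 + 14 days = 2034-06-06.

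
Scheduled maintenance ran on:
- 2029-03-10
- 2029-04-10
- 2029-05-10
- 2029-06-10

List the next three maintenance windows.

2029-07-10, 2029-08-10, 2029-09-10

Each date is the 10th; the gaps (31, 30, 31) track the month lengths.
The rule is the 10th of each month.
Next: July 2029 → 2029-07-10.
August 2029: 2029-08-10.
Next: September 2029 → 2029-09-10.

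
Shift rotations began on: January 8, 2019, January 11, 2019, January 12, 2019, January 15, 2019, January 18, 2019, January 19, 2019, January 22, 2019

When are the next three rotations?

Every event lands on a Tuesday or Friday or Saturday (gaps cycle 3, 1, 3, 3, 1, 3).
So the schedule is: every Tuesday, Friday and Saturday.
Next Friday: January 25, 2019.
Next Saturday: January 26, 2019.
The following Tuesday is January 29, 2019.

January 25, 2019; January 26, 2019; January 29, 2019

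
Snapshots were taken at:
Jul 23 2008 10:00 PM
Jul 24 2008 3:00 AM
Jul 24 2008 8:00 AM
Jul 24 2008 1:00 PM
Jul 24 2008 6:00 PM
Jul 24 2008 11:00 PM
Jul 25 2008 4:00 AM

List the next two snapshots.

Jul 25 2008 9:00 AM, Jul 25 2008 2:00 PM

Gaps: 5, 5, 5, 5, 5, 5 hours — each event is 5 hours after the previous one.
Jul 25 2008 4:00 AM + 5 h = Jul 25 2008 9:00 AM.
Jul 25 2008 9:00 AM + 5 h = Jul 25 2008 2:00 PM.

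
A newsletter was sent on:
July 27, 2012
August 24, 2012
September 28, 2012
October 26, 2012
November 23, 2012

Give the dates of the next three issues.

Gaps: 28, 35, 28, 28 days — a mix of 28 and 35. Every date is a Friday.
Each is the 4th Friday of its month.
4th Friday of December 2012: December 28, 2012.
4th Friday of January 2013: January 25, 2013.
4th Friday of February 2013: February 22, 2013.

December 28, 2012; January 25, 2013; February 22, 2013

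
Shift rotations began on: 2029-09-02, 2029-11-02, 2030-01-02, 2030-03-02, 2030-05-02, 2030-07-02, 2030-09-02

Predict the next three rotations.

The day-of-month is always 2 (61, 61, 59, 61, 61, 62 days between events).
So this recurs on the 2nd of every 2 months.
Next: November 2030 → 2030-11-02.
January 2031: 2031-01-02.
March 2031: 2031-03-02.

2030-11-02, 2031-01-02, 2031-03-02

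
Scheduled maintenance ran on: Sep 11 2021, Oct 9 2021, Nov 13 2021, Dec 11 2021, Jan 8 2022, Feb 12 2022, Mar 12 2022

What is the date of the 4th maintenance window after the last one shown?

All dates are Saturdays, 28, 35, 28, 28, 35, 28 days apart.
Specifically, the 2nd Saturday of each month.
April 2022 — 2nd Saturday is Apr 9 2022.
2nd Saturday of May 2022: May 14 2022.
June 2022 — 2nd Saturday is Jun 11 2022.
July 2022 — 2nd Saturday is Jul 9 2022.

Jul 9 2022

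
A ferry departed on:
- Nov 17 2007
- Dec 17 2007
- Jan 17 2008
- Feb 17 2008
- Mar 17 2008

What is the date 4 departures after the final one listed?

Jul 17 2008

Each date is the 17th; the gaps (30, 31, 31, 29) track the month lengths.
The rule is the 17th of each month.
April 2008: Apr 17 2008.
May 2008: May 17 2008.
June 2008: Jun 17 2008.
July 2008: Jul 17 2008.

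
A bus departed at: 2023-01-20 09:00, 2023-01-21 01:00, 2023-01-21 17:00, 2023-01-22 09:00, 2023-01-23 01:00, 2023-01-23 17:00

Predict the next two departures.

2023-01-24 09:00, 2023-01-25 01:00

Spacing: 16, 16, 16, 16, 16 h — constant 16 h.
2023-01-23 17:00 + 16 h = 2023-01-24 09:00.
2023-01-24 09:00 + 16 h = 2023-01-25 01:00.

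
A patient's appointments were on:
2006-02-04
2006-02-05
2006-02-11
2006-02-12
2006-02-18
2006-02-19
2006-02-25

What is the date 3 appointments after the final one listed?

The gap pattern 1, 6, 1, 6, 1, 6 repeats every 2 events.
These are the Saturdays and Sundays of each week.
The following Sunday is 2006-02-26.
Next Saturday: 2006-03-04.
Next Sunday: 2006-03-05.

2006-03-05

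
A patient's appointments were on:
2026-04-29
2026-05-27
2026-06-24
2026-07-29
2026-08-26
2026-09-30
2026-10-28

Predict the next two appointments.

2026-11-25, 2026-12-30

Every date is a Wednesday; gaps 28, 28, 35, 28, 35, 28 days.
Each is the last Wednesday of its month (at least one falls on the 29th or later, ruling out '4th Wednesday').
Last Wednesday of November 2026: 2026-11-25.
Last Wednesday of December 2026: 2026-12-30.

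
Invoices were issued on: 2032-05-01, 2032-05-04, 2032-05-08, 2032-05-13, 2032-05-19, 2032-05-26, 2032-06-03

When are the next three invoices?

2032-06-12, 2032-06-22, 2032-07-03

Intervals are 3, 4, 5, 6, 7, 8 days — an arithmetic progression with common difference 1.
Next gap: 9 days. 2032-06-03 + 9 days = 2032-06-12.
Next gap: 10 days. 2032-06-12 + 10 days = 2032-06-22.
Next gap: 11 days. 2032-06-22 + 11 days = 2032-07-03.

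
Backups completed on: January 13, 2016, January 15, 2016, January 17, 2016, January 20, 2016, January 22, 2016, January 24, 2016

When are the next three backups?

The gap pattern 2, 2, 3, 2, 2 repeats every 3 events.
These are the Wednesdays, Fridays and Sundays of each week.
The following Wednesday is January 27, 2016.
Next Friday: January 29, 2016.
Next Sunday: January 31, 2016.

January 27, 2016; January 29, 2016; January 31, 2016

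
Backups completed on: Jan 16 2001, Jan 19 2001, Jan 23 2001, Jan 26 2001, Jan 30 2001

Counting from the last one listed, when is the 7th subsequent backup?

Feb 23 2001

The gap pattern 3, 4, 3, 4 repeats every 2 events.
These are the Tuesdays and Fridays of each week.
Next Friday: Feb 2 2001.
Next Tuesday: Feb 6 2001.
Next Friday: Feb 9 2001.
The following Tuesday is Feb 13 2001.
The following Friday is Feb 16 2001.
Next Tuesday: Feb 20 2001.
Next Friday: Feb 23 2001.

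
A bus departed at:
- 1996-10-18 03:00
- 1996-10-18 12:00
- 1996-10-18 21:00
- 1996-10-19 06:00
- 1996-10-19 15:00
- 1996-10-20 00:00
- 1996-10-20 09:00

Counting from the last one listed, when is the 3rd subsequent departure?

1996-10-21 12:00

Gaps: 9, 9, 9, 9, 9, 9 hours — each event is 9 hours after the previous one.
1996-10-20 09:00 + 9 h = 1996-10-20 18:00.
1996-10-20 18:00 + 9 h = 1996-10-21 03:00.
1996-10-21 03:00 + 9 h = 1996-10-21 12:00.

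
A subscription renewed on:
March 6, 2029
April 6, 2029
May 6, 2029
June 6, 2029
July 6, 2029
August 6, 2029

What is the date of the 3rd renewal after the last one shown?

November 6, 2029

The day-of-month is always 6 (31, 30, 31, 30, 31 days between events).
So this recurs on the 6th of each month.
Next: September 2029 → September 6, 2029.
Next: October 2029 → October 6, 2029.
Next: November 2029 → November 6, 2029.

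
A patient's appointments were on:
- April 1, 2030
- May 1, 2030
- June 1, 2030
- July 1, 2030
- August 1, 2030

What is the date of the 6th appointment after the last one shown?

Gaps: 30, 31, 30, 31 days — not constant. Every event is on the 1st of the month.
Pattern: the 1st of each month.
Next: September 2030 → September 1, 2030.
October 2030: October 1, 2030.
November 2030: November 1, 2030.
December 2030: December 1, 2030.
Next: January 2031 → January 1, 2031.
February 2031: February 1, 2031.

February 1, 2031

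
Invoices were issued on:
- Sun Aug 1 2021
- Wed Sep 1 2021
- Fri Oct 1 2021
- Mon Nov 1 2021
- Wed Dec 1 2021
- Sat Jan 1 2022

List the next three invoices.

Tue Feb 1 2022, Tue Mar 1 2022, Fri Apr 1 2022

Gaps: 31, 30, 31, 30, 31 days — not constant. Every event is on the 1st of the month.
Pattern: the 1st of each month.
February 2022: Tue Feb 1 2022.
Next: March 2022 → Tue Mar 1 2022.
April 2022: Fri Apr 1 2022.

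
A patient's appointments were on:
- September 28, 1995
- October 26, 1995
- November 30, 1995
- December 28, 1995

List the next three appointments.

All Thursdays; the gaps (28, 35, 28) vary with month length.
This is the last Thursday of each month.
Last Thursday of January 1996: January 25, 1996.
Last Thursday of February 1996: February 29, 1996.
March 1996 ends with Thursday March 28, 1996.

January 25, 1996; February 29, 1996; March 28, 1996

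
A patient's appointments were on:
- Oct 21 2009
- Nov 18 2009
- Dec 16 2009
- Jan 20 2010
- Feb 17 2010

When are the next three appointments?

These are Wednesdays at 28- or 35-day spacing (28, 28, 35, 28).
The pattern: 3rd Wednesday of the month.
March 2010 — 3rd Wednesday is Mar 17 2010.
3rd Wednesday of April 2010: Apr 21 2010.
May 2010 — 3rd Wednesday is May 19 2010.

Mar 17 2010, Apr 21 2010, May 19 2010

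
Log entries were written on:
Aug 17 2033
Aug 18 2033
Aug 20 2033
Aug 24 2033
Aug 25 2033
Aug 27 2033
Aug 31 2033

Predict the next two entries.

Gaps: 1, 2, 4, 1, 2, 4 days — not constant, but cyclic with period 3.
The events fall on every Wednesday, Thursday and Saturday.
Next Thursday: Sep 1 2033.
The following Saturday is Sep 3 2033.

Sep 1 2033, Sep 3 2033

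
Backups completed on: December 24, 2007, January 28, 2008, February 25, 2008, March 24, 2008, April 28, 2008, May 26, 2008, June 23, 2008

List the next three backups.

Gaps: 35, 28, 28, 35, 28, 28 days — a mix of 28 and 35. Every date is a Monday.
Each is the 4th Monday of its month.
July 2008 — 4th Monday is July 28, 2008.
August 2008 — 4th Monday is August 25, 2008.
September 2008 — 4th Monday is September 22, 2008.

July 28, 2008; August 25, 2008; September 22, 2008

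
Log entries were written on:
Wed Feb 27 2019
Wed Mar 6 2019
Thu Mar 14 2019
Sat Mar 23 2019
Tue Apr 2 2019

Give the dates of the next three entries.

Sat Apr 13 2019, Thu Apr 25 2019, Wed May 8 2019

Gaps: 7, 8, 9, 10 days — each gap is 1 larger than the previous one.
Next gap: 11 days. Tue Apr 2 2019 + 11 days = Sat Apr 13 2019.
Next gap: 12 days. Sat Apr 13 2019 + 12 days = Thu Apr 25 2019.
Next gap: 13 days. Thu Apr 25 2019 + 13 days = Wed May 8 2019.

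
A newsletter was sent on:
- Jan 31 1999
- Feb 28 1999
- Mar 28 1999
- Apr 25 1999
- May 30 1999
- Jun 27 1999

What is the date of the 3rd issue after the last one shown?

Every date is a Sunday; gaps 28, 28, 28, 35, 28 days.
Each is the last Sunday of its month (at least one falls on the 29th or later, ruling out '4th Sunday').
July 1999 ends with Sunday Jul 25 1999.
Last Sunday of August 1999: Aug 29 1999.
Last Sunday of September 1999: Sep 26 1999.

Sep 26 1999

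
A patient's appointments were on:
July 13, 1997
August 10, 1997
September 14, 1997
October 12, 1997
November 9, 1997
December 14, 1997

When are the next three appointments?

All dates are Sundays, 28, 35, 28, 28, 35 days apart.
Specifically, the 2nd Sunday of each month.
January 1998 — 2nd Sunday is January 11, 1998.
February 1998 — 2nd Sunday is February 8, 1998.
2nd Sunday of March 1998: March 8, 1998.

January 11, 1998; February 8, 1998; March 8, 1998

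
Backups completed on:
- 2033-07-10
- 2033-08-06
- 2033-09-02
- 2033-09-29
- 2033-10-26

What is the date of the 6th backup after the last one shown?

2034-04-06

Gaps between consecutive events: 27, 27, 27, 27 days — a constant 27-day interval.
2033-10-26 + 27 days = 2033-11-22.
2033-11-22 + 27 days = 2033-12-19.
2033-12-19 + 27 days = 2034-01-15.
2034-01-15 + 27 days = 2034-02-11.
2034-02-11 + 27 days = 2034-03-10.
2034-03-10 + 27 days = 2034-04-06.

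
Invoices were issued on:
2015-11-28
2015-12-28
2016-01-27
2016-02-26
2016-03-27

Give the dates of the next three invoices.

2016-04-26, 2016-05-26, 2016-06-25

The spacing is 30, 30, 30, 30 days — always 30 days.
2016-03-27 + 30 days = 2016-04-26.
2016-04-26 + 30 days = 2016-05-26.
2016-05-26 + 30 days = 2016-06-25.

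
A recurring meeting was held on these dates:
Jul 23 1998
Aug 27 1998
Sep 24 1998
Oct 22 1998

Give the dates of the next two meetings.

All dates are Thursdays, 35, 28, 28 days apart.
Specifically, the 4th Thursday of each month.
4th Thursday of November 1998: Nov 26 1998.
4th Thursday of December 1998: Dec 24 1998.

Nov 26 1998, Dec 24 1998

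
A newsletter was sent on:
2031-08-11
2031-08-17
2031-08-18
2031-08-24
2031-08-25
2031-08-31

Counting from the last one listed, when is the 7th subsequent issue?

Gaps: 6, 1, 6, 1, 6 days — not constant, but cyclic with period 2.
The events fall on every Monday and Sunday.
Next Monday: 2031-09-01.
Next Sunday: 2031-09-07.
Next Monday: 2031-09-08.
Next Sunday: 2031-09-14.
The following Monday is 2031-09-15.
The following Sunday is 2031-09-21.
Next Monday: 2031-09-22.

2031-09-22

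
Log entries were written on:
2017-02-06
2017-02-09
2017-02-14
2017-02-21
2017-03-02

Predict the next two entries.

Gaps: 3, 5, 7, 9 days — each gap is 2 larger than the previous one.
Next gap: 11 days. 2017-03-02 + 11 days = 2017-03-13.
Next gap: 13 days. 2017-03-13 + 13 days = 2017-03-26.

2017-03-13, 2017-03-26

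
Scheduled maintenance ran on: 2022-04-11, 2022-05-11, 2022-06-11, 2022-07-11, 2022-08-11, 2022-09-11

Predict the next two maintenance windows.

The day-of-month is always 11 (30, 31, 30, 31, 31 days between events).
So this recurs on the 11th of each month.
Next: October 2022 → 2022-10-11.
November 2022: 2022-11-11.

2022-10-11, 2022-11-11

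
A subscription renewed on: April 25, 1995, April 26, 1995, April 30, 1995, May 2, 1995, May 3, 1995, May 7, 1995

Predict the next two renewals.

May 9, 1995; May 10, 1995

The gap pattern 1, 4, 2, 1, 4 repeats every 3 events.
These are the Tuesdays, Wednesdays and Sundays of each week.
Next Tuesday: May 9, 1995.
The following Wednesday is May 10, 1995.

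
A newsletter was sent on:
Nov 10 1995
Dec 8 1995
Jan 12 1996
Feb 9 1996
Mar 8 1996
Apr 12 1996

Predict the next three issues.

All dates are Fridays, 28, 35, 28, 28, 35 days apart.
Specifically, the 2nd Friday of each month.
May 1996 — 2nd Friday is May 10 1996.
June 1996 — 2nd Friday is Jun 14 1996.
July 1996 — 2nd Friday is Jul 12 1996.

May 10 1996, Jun 14 1996, Jul 12 1996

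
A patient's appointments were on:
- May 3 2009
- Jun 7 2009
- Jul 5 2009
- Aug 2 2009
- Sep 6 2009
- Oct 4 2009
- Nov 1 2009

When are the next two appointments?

Dec 6 2009, Jan 3 2010

All dates are Sundays, 35, 28, 28, 35, 28, 28 days apart.
Specifically, the 1st Sunday of each month.
1st Sunday of December 2009: Dec 6 2009.
January 2010 — 1st Sunday is Jan 3 2010.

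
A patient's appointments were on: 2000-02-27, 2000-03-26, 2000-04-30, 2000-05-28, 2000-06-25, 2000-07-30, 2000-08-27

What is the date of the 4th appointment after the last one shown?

All Sundays; the gaps (28, 35, 28, 28, 35, 28) vary with month length.
This is the last Sunday of each month.
Last Sunday of September 2000: 2000-09-24.
Last Sunday of October 2000: 2000-10-29.
November 2000 ends with Sunday 2000-11-26.
Last Sunday of December 2000: 2000-12-31.

2000-12-31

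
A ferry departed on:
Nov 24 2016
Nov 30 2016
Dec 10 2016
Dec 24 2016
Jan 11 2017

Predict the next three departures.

Intervals are 6, 10, 14, 18 days — an arithmetic progression with common difference 4.
Next gap: 22 days. Jan 11 2017 + 22 days = Feb 2 2017.
Next gap: 26 days. Feb 2 2017 + 26 days = Feb 28 2017.
Next gap: 30 days. Feb 28 2017 + 30 days = Mar 30 2017.

Feb 2 2017, Feb 28 2017, Mar 30 2017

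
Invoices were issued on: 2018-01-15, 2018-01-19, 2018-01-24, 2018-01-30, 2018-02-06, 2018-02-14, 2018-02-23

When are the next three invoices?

2018-03-05, 2018-03-16, 2018-03-28

Gaps: 4, 5, 6, 7, 8, 9 days — each gap is 1 larger than the previous one.
Next gap: 10 days. 2018-02-23 + 10 days = 2018-03-05.
Next gap: 11 days. 2018-03-05 + 11 days = 2018-03-16.
Next gap: 12 days. 2018-03-16 + 12 days = 2018-03-28.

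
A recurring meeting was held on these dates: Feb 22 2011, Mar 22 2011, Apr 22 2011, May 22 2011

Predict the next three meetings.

Gaps: 28, 31, 30 days — not constant. Every event is on the 22nd of the month.
Pattern: the 22nd of each month.
Next: June 2011 → Jun 22 2011.
July 2011: Jul 22 2011.
August 2011: Aug 22 2011.

Jun 22 2011, Jul 22 2011, Aug 22 2011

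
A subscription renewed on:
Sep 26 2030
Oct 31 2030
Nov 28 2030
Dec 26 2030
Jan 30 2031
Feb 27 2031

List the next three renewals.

All Thursdays; the gaps (35, 28, 28, 35, 28) vary with month length.
This is the last Thursday of each month.
March 2031 ends with Thursday Mar 27 2031.
April 2031 ends with Thursday Apr 24 2031.
Last Thursday of May 2031: May 29 2031.

Mar 27 2031, Apr 24 2031, May 29 2031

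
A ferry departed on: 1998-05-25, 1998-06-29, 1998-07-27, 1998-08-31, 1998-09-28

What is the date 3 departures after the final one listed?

1998-12-28

All Mondays; the gaps (35, 28, 35, 28) vary with month length.
This is the last Monday of each month.
October 1998 ends with Monday 1998-10-26.
Last Monday of November 1998: 1998-11-30.
Last Monday of December 1998: 1998-12-28.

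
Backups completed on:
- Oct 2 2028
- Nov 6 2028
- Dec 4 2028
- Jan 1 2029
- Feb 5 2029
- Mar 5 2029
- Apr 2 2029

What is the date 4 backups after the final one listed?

Gaps: 35, 28, 28, 35, 28, 28 days — a mix of 28 and 35. Every date is a Monday.
Each is the 1st Monday of its month.
1st Monday of May 2029: May 7 2029.
June 2029 — 1st Monday is Jun 4 2029.
1st Monday of July 2029: Jul 2 2029.
August 2029 — 1st Monday is Aug 6 2029.

Aug 6 2029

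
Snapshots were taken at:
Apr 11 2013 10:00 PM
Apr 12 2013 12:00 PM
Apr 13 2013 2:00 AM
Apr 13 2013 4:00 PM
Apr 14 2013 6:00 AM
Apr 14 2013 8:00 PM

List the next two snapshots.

Apr 15 2013 10:00 AM, Apr 16 2013 12:00 AM

Spacing: 14, 14, 14, 14, 14 h — constant 14 h.
Apr 14 2013 8:00 PM + 14 h = Apr 15 2013 10:00 AM.
Apr 15 2013 10:00 AM + 14 h = Apr 16 2013 12:00 AM.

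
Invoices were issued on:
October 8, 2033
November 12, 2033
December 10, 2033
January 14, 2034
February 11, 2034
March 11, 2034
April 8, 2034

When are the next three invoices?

May 13, 2034; June 10, 2034; July 8, 2034

All dates are Saturdays, 35, 28, 35, 28, 28, 28 days apart.
Specifically, the 2nd Saturday of each month.
May 2034 — 2nd Saturday is May 13, 2034.
2nd Saturday of June 2034: June 10, 2034.
2nd Saturday of July 2034: July 8, 2034.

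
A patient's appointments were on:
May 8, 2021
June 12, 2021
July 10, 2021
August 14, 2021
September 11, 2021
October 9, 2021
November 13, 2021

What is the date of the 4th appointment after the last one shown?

March 12, 2022

All dates are Saturdays, 35, 28, 35, 28, 28, 35 days apart.
Specifically, the 2nd Saturday of each month.
2nd Saturday of December 2021: December 11, 2021.
January 2022 — 2nd Saturday is January 8, 2022.
February 2022 — 2nd Saturday is February 12, 2022.
2nd Saturday of March 2022: March 12, 2022.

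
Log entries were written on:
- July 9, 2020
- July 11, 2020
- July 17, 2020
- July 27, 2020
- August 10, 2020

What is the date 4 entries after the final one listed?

November 14, 2020

The spacing grows by 4 each time: 2, 6, 10, 14 days.
Next gap: 18 days. August 10, 2020 + 18 days = August 28, 2020.
Next gap: 22 days. August 28, 2020 + 22 days = September 19, 2020.
Next gap: 26 days. September 19, 2020 + 26 days = October 15, 2020.
Next gap: 30 days. October 15, 2020 + 30 days = November 14, 2020.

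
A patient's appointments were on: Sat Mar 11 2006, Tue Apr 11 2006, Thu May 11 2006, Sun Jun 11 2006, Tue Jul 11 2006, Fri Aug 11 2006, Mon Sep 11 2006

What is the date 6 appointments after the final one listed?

Sun Mar 11 2007

Gaps: 31, 30, 31, 30, 31, 31 days — not constant. Every event is on the 11th of the month.
Pattern: the 11th of each month.
Next: October 2006 → Wed Oct 11 2006.
November 2006: Sat Nov 11 2006.
Next: December 2006 → Mon Dec 11 2006.
January 2007: Thu Jan 11 2007.
Next: February 2007 → Sun Feb 11 2007.
March 2007: Sun Mar 11 2007.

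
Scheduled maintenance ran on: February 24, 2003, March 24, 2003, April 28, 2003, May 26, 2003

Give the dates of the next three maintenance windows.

June 23, 2003; July 28, 2003; August 25, 2003

All dates are Mondays, 28, 35, 28 days apart.
Specifically, the 4th Monday of each month.
4th Monday of June 2003: June 23, 2003.
4th Monday of July 2003: July 28, 2003.
August 2003 — 4th Monday is August 25, 2003.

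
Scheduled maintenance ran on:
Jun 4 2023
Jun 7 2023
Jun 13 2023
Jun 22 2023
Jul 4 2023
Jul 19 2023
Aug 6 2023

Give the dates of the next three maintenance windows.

Intervals are 3, 6, 9, 12, 15, 18 days — an arithmetic progression with common difference 3.
Next gap: 21 days. Aug 6 2023 + 21 days = Aug 27 2023.
Next gap: 24 days. Aug 27 2023 + 24 days = Sep 20 2023.
Next gap: 27 days. Sep 20 2023 + 27 days = Oct 17 2023.

Aug 27 2023, Sep 20 2023, Oct 17 2023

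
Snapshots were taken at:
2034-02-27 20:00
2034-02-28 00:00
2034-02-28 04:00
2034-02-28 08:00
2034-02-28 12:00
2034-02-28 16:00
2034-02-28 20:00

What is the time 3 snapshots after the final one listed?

The interval is a steady 4 hours (4, 4, 4, 4, 4, 4).
2034-02-28 20:00 + 4 h = 2034-03-01 00:00.
2034-03-01 00:00 + 4 h = 2034-03-01 04:00.
2034-03-01 04:00 + 4 h = 2034-03-01 08:00.

2034-03-01 08:00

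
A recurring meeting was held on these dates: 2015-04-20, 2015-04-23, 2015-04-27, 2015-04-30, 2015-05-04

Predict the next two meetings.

2015-05-07, 2015-05-11

Gaps: 3, 4, 3, 4 days — not constant, but cyclic with period 2.
The events fall on every Monday and Thursday.
Next Thursday: 2015-05-07.
The following Monday is 2015-05-11.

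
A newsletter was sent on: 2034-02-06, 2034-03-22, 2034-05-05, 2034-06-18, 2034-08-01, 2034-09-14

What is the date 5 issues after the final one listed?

Gaps between consecutive events: 44, 44, 44, 44, 44 days — a constant 44-day interval.
2034-09-14 + 44 days = 2034-10-28.
2034-10-28 + 44 days = 2034-12-11.
2034-12-11 + 44 days = 2035-01-24.
2035-01-24 + 44 days = 2035-03-09.
2035-03-09 + 44 days = 2035-04-22.

2035-04-22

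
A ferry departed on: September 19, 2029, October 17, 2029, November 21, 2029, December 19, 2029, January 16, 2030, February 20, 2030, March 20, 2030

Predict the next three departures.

April 17, 2030; May 15, 2030; June 19, 2030

Gaps: 28, 35, 28, 28, 35, 28 days — a mix of 28 and 35. Every date is a Wednesday.
Each is the 3rd Wednesday of its month.
April 2030 — 3rd Wednesday is April 17, 2030.
3rd Wednesday of May 2030: May 15, 2030.
3rd Wednesday of June 2030: June 19, 2030.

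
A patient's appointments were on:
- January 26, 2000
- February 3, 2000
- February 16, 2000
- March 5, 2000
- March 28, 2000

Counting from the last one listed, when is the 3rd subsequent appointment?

Gaps: 8, 13, 18, 23 days — each gap is 5 larger than the previous one.
Next gap: 28 days. March 28, 2000 + 28 days = April 25, 2000.
Next gap: 33 days. April 25, 2000 + 33 days = May 28, 2000.
Next gap: 38 days. May 28, 2000 + 38 days = July 5, 2000.

July 5, 2000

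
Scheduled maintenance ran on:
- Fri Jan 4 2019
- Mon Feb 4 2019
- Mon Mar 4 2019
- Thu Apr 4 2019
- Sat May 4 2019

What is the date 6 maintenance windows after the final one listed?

Gaps: 31, 28, 31, 30 days — not constant. Every event is on the 4th of the month.
Pattern: the 4th of each month.
Next: June 2019 → Tue Jun 4 2019.
July 2019: Thu Jul 4 2019.
August 2019: Sun Aug 4 2019.
Next: September 2019 → Wed Sep 4 2019.
Next: October 2019 → Fri Oct 4 2019.
Next: November 2019 → Mon Nov 4 2019.

Mon Nov 4 2019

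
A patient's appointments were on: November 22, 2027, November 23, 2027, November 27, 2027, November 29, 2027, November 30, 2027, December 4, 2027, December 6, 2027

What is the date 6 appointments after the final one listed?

December 20, 2027

Every event lands on a Monday or Tuesday or Saturday (gaps cycle 1, 4, 2, 1, 4, 2).
So the schedule is: every Monday, Tuesday and Saturday.
Next Tuesday: December 7, 2027.
Next Saturday: December 11, 2027.
Next Monday: December 13, 2027.
The following Tuesday is December 14, 2027.
Next Saturday: December 18, 2027.
Next Monday: December 20, 2027.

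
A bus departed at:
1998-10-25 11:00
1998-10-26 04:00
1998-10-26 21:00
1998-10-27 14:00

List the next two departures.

The interval is a steady 17 hours (17, 17, 17).
1998-10-27 14:00 + 17 h = 1998-10-28 07:00.
1998-10-28 07:00 + 17 h = 1998-10-29 00:00.

1998-10-28 07:00, 1998-10-29 00:00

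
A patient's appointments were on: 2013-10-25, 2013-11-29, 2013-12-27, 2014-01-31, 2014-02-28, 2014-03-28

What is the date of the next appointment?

2014-04-25

Every date is a Friday; gaps 35, 28, 35, 28, 28 days.
Each is the last Friday of its month (at least one falls on the 29th or later, ruling out '4th Friday').
April 2014 ends with Friday 2014-04-25.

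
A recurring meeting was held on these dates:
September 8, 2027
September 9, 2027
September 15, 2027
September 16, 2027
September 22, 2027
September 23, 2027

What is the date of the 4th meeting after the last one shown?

Gaps: 1, 6, 1, 6, 1 days — not constant, but cyclic with period 2.
The events fall on every Wednesday and Thursday.
The following Wednesday is September 29, 2027.
Next Thursday: September 30, 2027.
The following Wednesday is October 6, 2027.
The following Thursday is October 7, 2027.

October 7, 2027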